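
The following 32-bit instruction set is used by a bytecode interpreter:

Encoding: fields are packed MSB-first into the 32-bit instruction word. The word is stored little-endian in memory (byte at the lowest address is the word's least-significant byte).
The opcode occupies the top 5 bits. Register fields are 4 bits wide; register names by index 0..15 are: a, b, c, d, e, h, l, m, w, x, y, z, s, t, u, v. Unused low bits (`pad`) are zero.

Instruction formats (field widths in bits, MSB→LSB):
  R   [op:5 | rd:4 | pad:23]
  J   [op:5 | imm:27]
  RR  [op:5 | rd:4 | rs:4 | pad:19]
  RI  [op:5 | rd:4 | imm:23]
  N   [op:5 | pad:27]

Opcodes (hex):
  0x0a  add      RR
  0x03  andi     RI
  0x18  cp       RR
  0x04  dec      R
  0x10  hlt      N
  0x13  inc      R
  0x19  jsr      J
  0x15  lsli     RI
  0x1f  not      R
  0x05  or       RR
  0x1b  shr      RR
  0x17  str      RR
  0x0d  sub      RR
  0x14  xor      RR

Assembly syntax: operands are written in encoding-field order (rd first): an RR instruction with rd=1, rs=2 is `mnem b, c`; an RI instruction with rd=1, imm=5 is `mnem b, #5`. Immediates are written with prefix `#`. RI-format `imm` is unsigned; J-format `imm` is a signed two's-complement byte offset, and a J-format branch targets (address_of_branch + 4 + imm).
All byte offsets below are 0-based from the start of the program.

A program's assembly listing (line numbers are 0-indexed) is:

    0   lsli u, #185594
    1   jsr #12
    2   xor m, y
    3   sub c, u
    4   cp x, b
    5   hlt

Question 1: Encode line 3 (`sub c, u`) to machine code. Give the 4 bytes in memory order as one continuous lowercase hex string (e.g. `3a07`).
00007069

L3: sub op=0xd:5|rd=2:4|rs=14:4|pad=0:19 ⇒ 0x69700000 ⇒ little 00 00 70 69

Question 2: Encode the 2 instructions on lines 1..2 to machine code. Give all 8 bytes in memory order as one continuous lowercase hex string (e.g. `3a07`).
L1: jsr op=0x19:5|imm=12:27 ⇒ 0xc800000c ⇒ little 0c 00 00 c8
L2: xor op=0x14:5|rd=7:4|rs=10:4|pad=0:19 ⇒ 0xa3d00000 ⇒ little 00 00 d0 a3

0c0000c80000d0a3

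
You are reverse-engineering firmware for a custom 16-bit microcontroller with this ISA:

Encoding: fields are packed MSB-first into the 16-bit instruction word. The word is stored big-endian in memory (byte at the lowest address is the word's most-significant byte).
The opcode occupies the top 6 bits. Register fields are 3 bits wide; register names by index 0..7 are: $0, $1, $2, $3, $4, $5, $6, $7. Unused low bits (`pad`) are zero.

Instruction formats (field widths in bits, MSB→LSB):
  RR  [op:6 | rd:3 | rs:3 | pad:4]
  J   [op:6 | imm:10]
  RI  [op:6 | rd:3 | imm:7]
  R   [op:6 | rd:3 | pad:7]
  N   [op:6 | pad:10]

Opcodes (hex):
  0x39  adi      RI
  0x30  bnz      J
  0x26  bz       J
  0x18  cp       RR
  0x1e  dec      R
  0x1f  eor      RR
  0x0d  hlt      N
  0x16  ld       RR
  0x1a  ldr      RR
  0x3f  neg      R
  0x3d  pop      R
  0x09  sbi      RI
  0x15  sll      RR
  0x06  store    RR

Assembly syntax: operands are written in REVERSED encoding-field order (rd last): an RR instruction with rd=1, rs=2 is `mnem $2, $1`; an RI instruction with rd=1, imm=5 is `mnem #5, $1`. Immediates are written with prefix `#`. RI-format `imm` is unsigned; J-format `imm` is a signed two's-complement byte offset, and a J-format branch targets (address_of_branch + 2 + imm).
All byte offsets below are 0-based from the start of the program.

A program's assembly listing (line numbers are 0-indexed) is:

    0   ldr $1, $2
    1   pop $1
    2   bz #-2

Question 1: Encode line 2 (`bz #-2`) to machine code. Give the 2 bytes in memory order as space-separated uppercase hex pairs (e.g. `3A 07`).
9B FE

L2: bz op=0x26:6|imm=-2:10 ⇒ 0x9bfe ⇒ big 9b fe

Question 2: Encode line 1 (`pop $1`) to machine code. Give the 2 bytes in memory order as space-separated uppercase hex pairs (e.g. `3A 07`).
1. pop fields op=0x3d:6|rd=1:3|pad=0:7 → word f480h → f4 80

F4 80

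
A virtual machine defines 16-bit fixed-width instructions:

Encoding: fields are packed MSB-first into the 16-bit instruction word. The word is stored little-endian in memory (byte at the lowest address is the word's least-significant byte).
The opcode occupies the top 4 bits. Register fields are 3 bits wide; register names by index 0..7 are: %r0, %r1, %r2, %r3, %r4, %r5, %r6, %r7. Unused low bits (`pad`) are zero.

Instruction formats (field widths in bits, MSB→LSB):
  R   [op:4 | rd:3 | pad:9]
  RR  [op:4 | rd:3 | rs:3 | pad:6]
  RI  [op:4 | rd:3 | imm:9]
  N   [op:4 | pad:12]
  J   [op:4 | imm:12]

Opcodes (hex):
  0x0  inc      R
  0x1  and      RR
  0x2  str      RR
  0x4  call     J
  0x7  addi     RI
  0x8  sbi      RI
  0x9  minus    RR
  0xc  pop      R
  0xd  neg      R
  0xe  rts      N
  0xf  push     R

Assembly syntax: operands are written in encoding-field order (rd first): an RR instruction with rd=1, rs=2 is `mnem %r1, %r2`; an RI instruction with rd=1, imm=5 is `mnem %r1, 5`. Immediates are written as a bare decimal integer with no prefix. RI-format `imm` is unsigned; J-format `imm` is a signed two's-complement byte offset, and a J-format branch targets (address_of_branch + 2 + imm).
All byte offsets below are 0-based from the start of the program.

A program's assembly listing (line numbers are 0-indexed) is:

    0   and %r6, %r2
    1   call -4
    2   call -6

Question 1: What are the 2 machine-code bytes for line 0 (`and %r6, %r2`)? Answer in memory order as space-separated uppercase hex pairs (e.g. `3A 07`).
80 1C

0. and fields op=0x1:4|rd=6:3|rs=2:3|pad=0:6 → word 1c80h → 80 1c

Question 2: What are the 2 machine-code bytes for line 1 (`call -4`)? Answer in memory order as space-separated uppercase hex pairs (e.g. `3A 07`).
FC 4F

line 1 (call): pack op=0x4:4|imm=-4:12 = 0x4ffc; little→ fc 4f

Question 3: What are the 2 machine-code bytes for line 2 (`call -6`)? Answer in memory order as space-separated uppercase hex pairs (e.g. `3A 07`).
FA 4F

2. call fields op=0x4:4|imm=-6:12 → word 4ffah → fa 4f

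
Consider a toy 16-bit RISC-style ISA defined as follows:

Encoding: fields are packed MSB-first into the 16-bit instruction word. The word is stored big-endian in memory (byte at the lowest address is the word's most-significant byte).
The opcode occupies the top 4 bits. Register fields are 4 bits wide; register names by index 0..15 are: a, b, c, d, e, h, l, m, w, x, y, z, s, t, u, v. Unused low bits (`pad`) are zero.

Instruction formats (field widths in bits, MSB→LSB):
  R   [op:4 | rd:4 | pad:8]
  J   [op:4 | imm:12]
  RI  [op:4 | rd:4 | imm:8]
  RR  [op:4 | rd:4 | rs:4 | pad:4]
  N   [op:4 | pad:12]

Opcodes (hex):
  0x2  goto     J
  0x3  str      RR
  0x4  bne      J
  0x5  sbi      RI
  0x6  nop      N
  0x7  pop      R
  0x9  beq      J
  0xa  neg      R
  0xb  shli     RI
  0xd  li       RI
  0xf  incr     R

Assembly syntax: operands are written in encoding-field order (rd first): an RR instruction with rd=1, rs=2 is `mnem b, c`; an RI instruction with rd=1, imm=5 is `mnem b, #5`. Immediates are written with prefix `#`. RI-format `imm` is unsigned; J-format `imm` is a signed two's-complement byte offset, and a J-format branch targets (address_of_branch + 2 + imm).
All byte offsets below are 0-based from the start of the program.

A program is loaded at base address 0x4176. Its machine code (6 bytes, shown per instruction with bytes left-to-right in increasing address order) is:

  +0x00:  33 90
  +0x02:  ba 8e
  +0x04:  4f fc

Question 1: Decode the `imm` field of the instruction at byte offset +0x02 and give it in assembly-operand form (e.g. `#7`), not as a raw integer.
[02] ba 8e → 0xba8e
  opcode bits[15:12]=0xb: shli/RI
  rd: (w>>8)&0xf=0xa → y
  imm: (w>>0)&0xff=0x8e → #142

#142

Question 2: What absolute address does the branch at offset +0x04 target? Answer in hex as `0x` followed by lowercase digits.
0x4178

[04] 4f fc → 0x4ffc
  top 4b → 0x4 → bne [J]
  imm@[11:0]=0xffc (s12→-4) ⇒ #-4
  target = base 0x4176 + off 0x04 + 2 + imm -4 = 0x4178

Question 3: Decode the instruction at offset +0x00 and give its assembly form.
str d, x

+0x00: 33 90 ⇒ word 0x3390 (big)
  opcode bits[15:12]=0x3: str/RR
  rd: (w>>8)&0xf=0x3 → d
  rs: (w>>4)&0xf=0x9 → x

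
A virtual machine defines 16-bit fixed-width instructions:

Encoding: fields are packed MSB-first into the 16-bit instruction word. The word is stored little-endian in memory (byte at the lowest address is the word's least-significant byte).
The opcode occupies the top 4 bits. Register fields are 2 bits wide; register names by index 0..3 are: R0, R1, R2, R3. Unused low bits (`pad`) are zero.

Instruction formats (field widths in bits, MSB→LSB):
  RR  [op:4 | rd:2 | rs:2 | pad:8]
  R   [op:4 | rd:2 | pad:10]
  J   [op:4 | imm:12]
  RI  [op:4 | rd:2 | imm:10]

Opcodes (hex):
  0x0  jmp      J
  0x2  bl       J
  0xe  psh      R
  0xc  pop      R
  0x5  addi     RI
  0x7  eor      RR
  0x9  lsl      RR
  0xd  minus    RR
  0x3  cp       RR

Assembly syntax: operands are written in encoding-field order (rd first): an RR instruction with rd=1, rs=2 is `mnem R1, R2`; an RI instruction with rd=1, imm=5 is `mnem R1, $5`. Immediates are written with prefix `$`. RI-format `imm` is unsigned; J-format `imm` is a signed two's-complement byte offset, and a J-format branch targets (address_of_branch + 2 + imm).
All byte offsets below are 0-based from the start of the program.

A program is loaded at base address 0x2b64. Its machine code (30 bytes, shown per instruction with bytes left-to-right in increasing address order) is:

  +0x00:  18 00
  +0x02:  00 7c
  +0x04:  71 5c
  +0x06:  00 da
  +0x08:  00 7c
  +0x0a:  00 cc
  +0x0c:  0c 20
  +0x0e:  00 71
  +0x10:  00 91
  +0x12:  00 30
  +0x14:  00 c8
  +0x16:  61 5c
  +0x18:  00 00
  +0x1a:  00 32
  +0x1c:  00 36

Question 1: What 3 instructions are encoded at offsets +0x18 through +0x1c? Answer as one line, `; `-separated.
jmp $0; cp R0, R2; cp R1, R2

+0x18: 00 00 ⇒ word 0x0000 (little)
  opcode bits[15:12]=0x0: jmp/J
  [11:0] imm=0 = $0
+0x1a: 00 32 ⇒ word 0x3200 (little)
  opcode bits[15:12]=0x3: cp/RR
  [11:10] rd=0 = R0
  [9:8] rs=2 = R2
+0x1c: 00 36 ⇒ word 0x3600 (little)
  opcode bits[15:12]=0x3: cp/RR
  [11:10] rd=1 = R1
  [9:8] rs=2 = R2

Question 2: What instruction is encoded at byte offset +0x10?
@+10  little-endian(00 91) = 0x9100
  op=0x9100>>12=0x9 ⇒ lsl (RR)
  [11:10] rd=0 = R0
  [9:8] rs=1 = R1

lsl R0, R1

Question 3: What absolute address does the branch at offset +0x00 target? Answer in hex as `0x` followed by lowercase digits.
0x2b7e

[00] 18 00 → 0x0018
  op=0x0018>>12=0x0 ⇒ jmp (J)
  [11:0] imm=24 = $24
  target = base 0x2b64 + off 0x00 + 2 + imm 24 = 0x2b7e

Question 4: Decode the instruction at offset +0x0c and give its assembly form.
off 0x0c: read 0c 20 as little → 0x200c
  opcode bits[15:12]=0x2: bl/J
  imm@[11:0]=0xc ⇒ $12

bl $12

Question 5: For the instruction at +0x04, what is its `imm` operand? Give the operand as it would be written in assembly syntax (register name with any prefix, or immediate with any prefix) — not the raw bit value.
@+04  little-endian(71 5c) = 0x5c71
  opcode bits[15:12]=0x5: addi/RI
  rd@[11:10]=0x3 ⇒ R3
  imm@[9:0]=0x71 ⇒ $113

$113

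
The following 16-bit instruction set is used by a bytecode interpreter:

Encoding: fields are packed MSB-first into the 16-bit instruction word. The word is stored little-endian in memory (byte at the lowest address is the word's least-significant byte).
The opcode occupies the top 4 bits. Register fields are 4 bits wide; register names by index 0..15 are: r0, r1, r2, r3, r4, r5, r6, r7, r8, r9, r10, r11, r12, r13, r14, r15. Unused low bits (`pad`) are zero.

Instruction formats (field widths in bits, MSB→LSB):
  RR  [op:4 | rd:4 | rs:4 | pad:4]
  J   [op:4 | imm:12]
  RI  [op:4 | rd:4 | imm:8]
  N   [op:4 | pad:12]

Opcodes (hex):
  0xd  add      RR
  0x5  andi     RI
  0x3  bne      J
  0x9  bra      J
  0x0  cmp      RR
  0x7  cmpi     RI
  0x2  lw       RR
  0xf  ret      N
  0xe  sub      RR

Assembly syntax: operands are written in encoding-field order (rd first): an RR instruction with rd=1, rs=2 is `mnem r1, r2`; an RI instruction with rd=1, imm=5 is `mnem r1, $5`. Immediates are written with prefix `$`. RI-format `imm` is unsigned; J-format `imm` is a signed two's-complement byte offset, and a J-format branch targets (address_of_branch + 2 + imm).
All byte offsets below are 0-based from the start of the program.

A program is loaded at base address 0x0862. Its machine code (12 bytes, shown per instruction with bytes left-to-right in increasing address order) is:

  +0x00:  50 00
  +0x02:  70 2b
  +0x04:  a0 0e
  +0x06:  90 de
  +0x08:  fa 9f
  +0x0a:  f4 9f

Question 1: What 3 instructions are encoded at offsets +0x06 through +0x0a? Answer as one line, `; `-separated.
add r14, r9; bra $-6; bra $-12

off 0x06: read 90 de as little → 0xde90
  opcode bits[15:12]=0xd: add/RR
  rd: (w>>8)&0xf=0xe → r14
  rs: (w>>4)&0xf=0x9 → r9
off 0x08: read fa 9f as little → 0x9ffa
  opcode bits[15:12]=0x9: bra/J
  imm: (w>>0)&0xfff=0xffa (s12→-6) → $-6
off 0x0a: read f4 9f as little → 0x9ff4
  opcode bits[15:12]=0x9: bra/J
  imm: (w>>0)&0xfff=0xff4 (s12→-12) → $-12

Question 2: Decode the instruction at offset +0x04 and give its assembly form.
cmp r14, r10

@+04  little-endian(a0 0e) = 0x0ea0
  top 4b → 0x0 → cmp [RR]
  [11:8] rd=14 = r14
  [7:4] rs=10 = r10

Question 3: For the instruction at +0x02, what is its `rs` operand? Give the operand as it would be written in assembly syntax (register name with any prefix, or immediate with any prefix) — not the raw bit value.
[02] 70 2b → 0x2b70
  opcode bits[15:12]=0x2: lw/RR
  rd: (w>>8)&0xf=0xb → r11
  rs: (w>>4)&0xf=0x7 → r7

r7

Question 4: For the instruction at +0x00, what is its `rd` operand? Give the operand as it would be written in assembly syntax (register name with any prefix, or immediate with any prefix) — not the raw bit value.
r0

off 0x00: read 50 00 as little → 0x0050
  top 4b → 0x0 → cmp [RR]
  [11:8] rd=0 = r0
  [7:4] rs=5 = r5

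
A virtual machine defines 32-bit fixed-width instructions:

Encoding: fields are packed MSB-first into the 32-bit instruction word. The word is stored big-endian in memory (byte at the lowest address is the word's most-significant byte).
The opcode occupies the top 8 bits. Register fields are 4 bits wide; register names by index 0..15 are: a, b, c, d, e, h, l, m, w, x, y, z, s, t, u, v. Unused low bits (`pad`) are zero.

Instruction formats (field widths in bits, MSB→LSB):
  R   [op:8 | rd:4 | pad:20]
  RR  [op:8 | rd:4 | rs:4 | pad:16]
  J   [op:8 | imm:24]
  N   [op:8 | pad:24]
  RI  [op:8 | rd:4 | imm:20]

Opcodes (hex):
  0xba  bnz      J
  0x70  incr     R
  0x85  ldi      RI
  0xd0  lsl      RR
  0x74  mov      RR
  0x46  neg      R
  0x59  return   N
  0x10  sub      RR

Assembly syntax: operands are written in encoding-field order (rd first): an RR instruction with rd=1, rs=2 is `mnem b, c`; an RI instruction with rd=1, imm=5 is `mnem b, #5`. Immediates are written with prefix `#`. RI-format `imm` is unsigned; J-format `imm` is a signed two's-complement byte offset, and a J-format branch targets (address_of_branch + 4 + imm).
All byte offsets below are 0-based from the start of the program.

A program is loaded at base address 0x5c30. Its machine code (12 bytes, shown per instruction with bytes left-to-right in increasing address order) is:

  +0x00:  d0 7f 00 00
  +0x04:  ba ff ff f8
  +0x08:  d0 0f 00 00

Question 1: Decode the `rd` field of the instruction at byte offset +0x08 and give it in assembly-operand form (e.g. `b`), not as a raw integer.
off 0x08: read d0 0f 00 00 as big → 0xd00f0000
  op=0xd00f0000>>24=0xd0 ⇒ lsl (RR)
  [23:20] rd=0 = a
  [19:16] rs=15 = v

a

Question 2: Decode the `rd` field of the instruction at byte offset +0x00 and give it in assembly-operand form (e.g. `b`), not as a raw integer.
m

off 0x00: read d0 7f 00 00 as big → 0xd07f0000
  opcode bits[31:24]=0xd0: lsl/RR
  [23:20] rd=7 = m
  [19:16] rs=15 = v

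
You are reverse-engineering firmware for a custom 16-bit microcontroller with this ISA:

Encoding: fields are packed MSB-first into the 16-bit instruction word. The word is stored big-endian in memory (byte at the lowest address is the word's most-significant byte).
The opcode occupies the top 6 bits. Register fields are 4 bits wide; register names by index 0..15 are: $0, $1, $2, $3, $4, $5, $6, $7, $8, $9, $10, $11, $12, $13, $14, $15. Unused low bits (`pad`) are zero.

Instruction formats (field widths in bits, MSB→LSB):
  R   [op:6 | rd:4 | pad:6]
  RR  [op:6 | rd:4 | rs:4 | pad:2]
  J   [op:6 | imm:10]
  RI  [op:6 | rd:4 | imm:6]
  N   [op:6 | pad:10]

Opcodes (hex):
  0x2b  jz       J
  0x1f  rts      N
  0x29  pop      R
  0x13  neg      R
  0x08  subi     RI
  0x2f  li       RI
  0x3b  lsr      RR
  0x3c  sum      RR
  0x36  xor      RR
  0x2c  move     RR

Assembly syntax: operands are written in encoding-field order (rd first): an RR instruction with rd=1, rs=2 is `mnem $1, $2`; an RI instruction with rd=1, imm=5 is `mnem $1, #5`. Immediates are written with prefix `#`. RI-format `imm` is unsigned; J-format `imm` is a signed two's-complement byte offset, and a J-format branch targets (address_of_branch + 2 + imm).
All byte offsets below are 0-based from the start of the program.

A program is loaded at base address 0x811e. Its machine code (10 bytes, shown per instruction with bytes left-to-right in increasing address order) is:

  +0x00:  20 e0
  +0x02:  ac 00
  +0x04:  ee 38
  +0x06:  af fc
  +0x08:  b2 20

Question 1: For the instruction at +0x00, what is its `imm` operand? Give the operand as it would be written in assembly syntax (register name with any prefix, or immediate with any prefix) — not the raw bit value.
[00] 20 e0 → 0x20e0
  opcode bits[15:10]=0x8: subi/RI
  rd: (w>>6)&0xf=0x3 → $3
  imm: (w>>0)&0x3f=0x20 → #32

#32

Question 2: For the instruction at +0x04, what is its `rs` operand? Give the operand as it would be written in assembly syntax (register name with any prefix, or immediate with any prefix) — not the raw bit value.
off 0x04: read ee 38 as big → 0xee38
  top 6b → 0x3b → lsr [RR]
  [9:6] rd=8 = $8
  [5:2] rs=14 = $14

$14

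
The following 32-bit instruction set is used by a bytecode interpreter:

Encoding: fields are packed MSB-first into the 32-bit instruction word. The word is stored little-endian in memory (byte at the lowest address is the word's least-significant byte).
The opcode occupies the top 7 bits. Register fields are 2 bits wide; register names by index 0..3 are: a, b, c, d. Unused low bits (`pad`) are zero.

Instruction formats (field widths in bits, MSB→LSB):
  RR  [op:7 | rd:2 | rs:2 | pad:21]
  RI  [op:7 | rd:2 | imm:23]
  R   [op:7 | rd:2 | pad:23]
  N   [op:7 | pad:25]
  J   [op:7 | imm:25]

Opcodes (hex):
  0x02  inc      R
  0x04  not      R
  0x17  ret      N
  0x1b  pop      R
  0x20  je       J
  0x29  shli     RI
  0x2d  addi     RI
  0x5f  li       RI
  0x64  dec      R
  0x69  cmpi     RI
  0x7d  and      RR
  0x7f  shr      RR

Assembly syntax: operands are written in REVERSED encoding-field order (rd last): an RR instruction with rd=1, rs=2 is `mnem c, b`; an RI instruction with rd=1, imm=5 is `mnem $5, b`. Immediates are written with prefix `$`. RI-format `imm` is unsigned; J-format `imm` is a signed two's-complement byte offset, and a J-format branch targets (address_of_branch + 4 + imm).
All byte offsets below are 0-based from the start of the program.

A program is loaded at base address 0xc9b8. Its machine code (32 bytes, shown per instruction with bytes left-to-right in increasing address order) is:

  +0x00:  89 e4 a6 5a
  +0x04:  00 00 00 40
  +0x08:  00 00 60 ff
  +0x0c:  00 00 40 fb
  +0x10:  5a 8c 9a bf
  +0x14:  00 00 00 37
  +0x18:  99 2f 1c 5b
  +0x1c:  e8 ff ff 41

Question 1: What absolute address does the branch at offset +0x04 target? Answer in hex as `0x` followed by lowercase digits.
0xc9c0

@+04  little-endian(00 00 00 40) = 0x40000000
  op=0x40000000>>25=0x20 ⇒ je (J)
  imm@[24:0]=0x0 ⇒ $0
  target = base 0xc9b8 + off 0x04 + 4 + imm 0 = 0xc9c0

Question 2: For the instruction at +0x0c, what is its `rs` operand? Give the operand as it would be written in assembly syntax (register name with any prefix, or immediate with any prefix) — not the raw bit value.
c

+0x0c: 00 00 40 fb ⇒ word 0xfb400000 (little)
  opcode bits[31:25]=0x7d: and/RR
  [24:23] rd=2 = c
  [22:21] rs=2 = c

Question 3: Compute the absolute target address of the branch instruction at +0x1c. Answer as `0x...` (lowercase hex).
0xc9c0

+0x1c: e8 ff ff 41 ⇒ word 0x41ffffe8 (little)
  top 7b → 0x20 → je [J]
  imm: (w>>0)&0x1ffffff=0x1ffffe8 (s25→-24) → $-24
  target = base 0xc9b8 + off 0x1c + 4 + imm -24 = 0xc9c0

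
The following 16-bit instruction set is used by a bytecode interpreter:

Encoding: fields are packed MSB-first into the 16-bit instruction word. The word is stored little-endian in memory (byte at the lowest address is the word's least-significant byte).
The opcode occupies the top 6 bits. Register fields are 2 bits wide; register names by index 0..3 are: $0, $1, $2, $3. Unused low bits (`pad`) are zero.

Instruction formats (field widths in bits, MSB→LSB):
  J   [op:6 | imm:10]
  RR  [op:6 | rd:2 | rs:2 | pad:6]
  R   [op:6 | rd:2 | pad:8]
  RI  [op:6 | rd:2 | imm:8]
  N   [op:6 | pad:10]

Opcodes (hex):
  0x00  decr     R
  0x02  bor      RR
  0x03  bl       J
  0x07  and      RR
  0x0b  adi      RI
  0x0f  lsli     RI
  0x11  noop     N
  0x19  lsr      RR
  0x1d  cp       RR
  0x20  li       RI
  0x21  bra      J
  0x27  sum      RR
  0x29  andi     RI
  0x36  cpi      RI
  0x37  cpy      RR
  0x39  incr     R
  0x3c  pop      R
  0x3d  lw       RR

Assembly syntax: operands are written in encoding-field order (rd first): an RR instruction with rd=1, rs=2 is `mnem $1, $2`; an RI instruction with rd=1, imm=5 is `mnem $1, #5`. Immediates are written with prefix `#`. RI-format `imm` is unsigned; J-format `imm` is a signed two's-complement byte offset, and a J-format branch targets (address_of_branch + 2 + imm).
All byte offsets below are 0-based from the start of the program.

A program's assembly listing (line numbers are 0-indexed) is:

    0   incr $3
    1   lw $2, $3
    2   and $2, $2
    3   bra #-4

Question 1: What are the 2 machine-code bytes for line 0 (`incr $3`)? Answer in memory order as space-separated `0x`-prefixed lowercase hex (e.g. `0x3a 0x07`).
0x00 0xe7

0. incr fields op=0x39:6|rd=3:2|pad=0:8 → word e700h → 00 e7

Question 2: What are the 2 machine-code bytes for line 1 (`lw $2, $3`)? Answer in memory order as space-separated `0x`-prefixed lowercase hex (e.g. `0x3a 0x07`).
1. lw fields op=0x3d:6|rd=2:2|rs=3:2|pad=0:6 → word f6c0h → c0 f6

0xc0 0xf6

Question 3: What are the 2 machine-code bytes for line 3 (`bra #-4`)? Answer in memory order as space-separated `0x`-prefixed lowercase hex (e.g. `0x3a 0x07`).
0xfc 0x87

L3: bra op=0x21:6|imm=-4:10 ⇒ 0x87fc ⇒ little fc 87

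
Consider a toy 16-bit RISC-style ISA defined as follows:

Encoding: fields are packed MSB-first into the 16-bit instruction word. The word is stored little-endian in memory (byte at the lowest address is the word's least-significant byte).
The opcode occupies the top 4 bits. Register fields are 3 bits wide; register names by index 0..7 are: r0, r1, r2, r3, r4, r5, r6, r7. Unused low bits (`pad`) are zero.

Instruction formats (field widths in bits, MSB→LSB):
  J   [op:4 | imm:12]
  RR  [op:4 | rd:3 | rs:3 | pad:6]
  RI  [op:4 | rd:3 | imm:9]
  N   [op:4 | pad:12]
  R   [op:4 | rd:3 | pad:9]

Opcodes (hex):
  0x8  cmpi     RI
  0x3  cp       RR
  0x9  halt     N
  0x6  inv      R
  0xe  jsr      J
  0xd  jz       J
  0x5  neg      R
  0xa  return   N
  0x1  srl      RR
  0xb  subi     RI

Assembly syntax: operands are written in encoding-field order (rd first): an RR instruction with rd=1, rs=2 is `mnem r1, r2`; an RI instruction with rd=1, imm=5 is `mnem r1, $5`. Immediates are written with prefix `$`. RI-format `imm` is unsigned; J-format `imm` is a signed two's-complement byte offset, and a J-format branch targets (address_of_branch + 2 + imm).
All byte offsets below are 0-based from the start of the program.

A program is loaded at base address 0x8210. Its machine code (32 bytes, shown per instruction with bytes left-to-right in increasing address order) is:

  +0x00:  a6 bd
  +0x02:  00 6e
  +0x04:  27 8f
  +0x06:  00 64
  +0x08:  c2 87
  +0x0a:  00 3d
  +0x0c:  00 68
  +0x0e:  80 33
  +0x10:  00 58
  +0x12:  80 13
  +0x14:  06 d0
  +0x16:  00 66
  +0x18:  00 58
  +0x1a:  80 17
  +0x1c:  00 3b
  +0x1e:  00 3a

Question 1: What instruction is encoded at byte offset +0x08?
cmpi r3, $450

@+08  little-endian(c2 87) = 0x87c2
  top 4b → 0x8 → cmpi [RI]
  rd: (w>>9)&0x7=0x3 → r3
  imm: (w>>0)&0x1ff=0x1c2 → $450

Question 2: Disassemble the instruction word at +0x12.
off 0x12: read 80 13 as little → 0x1380
  op=0x1380>>12=0x1 ⇒ srl (RR)
  rd@[11:9]=0x1 ⇒ r1
  rs@[8:6]=0x6 ⇒ r6

srl r1, r6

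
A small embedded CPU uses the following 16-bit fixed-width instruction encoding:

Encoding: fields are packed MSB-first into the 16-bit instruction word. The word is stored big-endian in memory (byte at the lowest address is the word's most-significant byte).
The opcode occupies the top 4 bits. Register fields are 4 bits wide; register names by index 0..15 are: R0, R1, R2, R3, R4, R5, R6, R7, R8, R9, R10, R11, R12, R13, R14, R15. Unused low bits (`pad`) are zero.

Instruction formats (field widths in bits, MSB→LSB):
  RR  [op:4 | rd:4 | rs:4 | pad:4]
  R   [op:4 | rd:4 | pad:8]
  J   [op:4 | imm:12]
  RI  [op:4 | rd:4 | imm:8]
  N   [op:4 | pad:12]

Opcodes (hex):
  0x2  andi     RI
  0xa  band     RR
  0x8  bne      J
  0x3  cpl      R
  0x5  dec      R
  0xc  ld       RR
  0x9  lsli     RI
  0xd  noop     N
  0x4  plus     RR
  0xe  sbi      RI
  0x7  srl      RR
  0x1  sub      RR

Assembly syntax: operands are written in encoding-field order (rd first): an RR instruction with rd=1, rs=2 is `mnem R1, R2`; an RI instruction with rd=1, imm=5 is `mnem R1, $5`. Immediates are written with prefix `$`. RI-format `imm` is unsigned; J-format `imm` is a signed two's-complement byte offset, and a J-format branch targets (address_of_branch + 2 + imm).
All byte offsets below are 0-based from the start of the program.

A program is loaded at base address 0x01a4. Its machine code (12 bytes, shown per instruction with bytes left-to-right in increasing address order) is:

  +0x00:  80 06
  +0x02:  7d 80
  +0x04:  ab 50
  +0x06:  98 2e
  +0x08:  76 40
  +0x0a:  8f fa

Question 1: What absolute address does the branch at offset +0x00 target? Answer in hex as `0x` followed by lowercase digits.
+0x00: 80 06 ⇒ word 0x8006 (big)
  op=0x8006>>12=0x8 ⇒ bne (J)
  imm@[11:0]=0x6 ⇒ $6
  target = base 0x01a4 + off 0x00 + 2 + imm 6 = 0x01ac

0x01ac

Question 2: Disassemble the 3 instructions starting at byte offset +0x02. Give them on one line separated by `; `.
srl R13, R8; band R11, R5; lsli R8, $46

[02] 7d 80 → 0x7d80
  op=0x7d80>>12=0x7 ⇒ srl (RR)
  rd@[11:8]=0xd ⇒ R13
  rs@[7:4]=0x8 ⇒ R8
[04] ab 50 → 0xab50
  op=0xab50>>12=0xa ⇒ band (RR)
  rd@[11:8]=0xb ⇒ R11
  rs@[7:4]=0x5 ⇒ R5
[06] 98 2e → 0x982e
  op=0x982e>>12=0x9 ⇒ lsli (RI)
  rd@[11:8]=0x8 ⇒ R8
  imm@[7:0]=0x2e ⇒ $46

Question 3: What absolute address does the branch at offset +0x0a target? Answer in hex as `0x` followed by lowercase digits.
[0a] 8f fa → 0x8ffa
  opcode bits[15:12]=0x8: bne/J
  imm: (w>>0)&0xfff=0xffa (s12→-6) → $-6
  target = base 0x01a4 + off 0x0a + 2 + imm -6 = 0x01aa

0x01aa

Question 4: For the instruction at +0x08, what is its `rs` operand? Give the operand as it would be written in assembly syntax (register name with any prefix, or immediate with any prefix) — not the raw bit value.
@+08  big-endian(76 40) = 0x7640
  top 4b → 0x7 → srl [RR]
  rd: (w>>8)&0xf=0x6 → R6
  rs: (w>>4)&0xf=0x4 → R4

R4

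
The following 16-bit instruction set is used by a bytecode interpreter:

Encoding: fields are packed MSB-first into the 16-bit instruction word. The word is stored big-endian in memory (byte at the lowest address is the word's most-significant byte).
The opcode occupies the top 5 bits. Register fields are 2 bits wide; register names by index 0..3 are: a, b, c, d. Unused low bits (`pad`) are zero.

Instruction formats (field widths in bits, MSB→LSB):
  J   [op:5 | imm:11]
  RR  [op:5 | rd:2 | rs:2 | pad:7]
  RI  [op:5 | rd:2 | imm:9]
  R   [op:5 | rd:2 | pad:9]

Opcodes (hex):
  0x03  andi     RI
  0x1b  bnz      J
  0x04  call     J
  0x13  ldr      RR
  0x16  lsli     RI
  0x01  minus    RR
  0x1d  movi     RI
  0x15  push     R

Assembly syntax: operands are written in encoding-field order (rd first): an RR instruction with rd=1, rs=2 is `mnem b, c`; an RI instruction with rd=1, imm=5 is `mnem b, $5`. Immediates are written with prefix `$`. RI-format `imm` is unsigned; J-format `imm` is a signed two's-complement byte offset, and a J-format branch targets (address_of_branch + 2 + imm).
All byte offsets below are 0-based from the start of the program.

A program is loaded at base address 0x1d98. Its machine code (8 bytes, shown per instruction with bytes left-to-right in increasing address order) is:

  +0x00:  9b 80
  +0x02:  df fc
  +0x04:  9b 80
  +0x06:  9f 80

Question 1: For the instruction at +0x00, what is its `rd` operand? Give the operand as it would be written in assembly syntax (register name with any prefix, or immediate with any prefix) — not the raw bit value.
off 0x00: read 9b 80 as big → 0x9b80
  top 5b → 0x13 → ldr [RR]
  rd@[10:9]=0x1 ⇒ b
  rs@[8:7]=0x3 ⇒ d

b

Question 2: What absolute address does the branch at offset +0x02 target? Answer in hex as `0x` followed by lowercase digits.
0x1d98

off 0x02: read df fc as big → 0xdffc
  opcode bits[15:11]=0x1b: bnz/J
  imm: (w>>0)&0x7ff=0x7fc (s11→-4) → $-4
  target = base 0x1d98 + off 0x02 + 2 + imm -4 = 0x1d98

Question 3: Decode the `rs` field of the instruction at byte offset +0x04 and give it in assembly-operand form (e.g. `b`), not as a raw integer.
d

+0x04: 9b 80 ⇒ word 0x9b80 (big)
  top 5b → 0x13 → ldr [RR]
  rd: (w>>9)&0x3=0x1 → b
  rs: (w>>7)&0x3=0x3 → d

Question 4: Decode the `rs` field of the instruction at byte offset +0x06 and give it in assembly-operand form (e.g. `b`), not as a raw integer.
[06] 9f 80 → 0x9f80
  opcode bits[15:11]=0x13: ldr/RR
  rd@[10:9]=0x3 ⇒ d
  rs@[8:7]=0x3 ⇒ d

d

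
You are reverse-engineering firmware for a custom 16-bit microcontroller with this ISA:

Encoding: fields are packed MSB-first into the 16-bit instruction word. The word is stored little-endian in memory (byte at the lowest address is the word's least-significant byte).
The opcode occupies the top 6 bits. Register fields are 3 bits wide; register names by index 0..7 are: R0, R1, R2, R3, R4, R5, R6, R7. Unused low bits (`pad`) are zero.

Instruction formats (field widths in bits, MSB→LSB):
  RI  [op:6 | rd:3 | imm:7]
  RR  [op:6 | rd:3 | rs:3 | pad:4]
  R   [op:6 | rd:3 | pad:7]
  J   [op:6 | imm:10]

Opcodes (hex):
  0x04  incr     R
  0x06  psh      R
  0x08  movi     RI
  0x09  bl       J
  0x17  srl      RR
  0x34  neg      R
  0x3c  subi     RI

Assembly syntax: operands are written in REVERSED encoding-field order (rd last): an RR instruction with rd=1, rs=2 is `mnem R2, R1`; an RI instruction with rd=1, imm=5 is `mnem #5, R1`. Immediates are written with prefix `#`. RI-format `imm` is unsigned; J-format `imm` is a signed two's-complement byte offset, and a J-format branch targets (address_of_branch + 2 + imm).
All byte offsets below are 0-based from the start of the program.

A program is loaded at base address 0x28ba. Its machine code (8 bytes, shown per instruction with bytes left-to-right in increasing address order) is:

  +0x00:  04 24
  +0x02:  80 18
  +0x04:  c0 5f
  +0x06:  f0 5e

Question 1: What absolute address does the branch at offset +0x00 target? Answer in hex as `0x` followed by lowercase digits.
0x28c0

@+00  little-endian(04 24) = 0x2404
  op=0x2404>>10=0x9 ⇒ bl (J)
  [9:0] imm=4 = #4
  target = base 0x28ba + off 0x00 + 2 + imm 4 = 0x28c0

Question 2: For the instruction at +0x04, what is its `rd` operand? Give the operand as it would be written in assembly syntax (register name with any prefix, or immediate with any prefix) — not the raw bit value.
off 0x04: read c0 5f as little → 0x5fc0
  top 6b → 0x17 → srl [RR]
  rd: (w>>7)&0x7=0x7 → R7
  rs: (w>>4)&0x7=0x4 → R4

R7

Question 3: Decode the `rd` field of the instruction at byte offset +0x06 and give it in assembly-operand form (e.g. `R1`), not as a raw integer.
R5

off 0x06: read f0 5e as little → 0x5ef0
  top 6b → 0x17 → srl [RR]
  rd: (w>>7)&0x7=0x5 → R5
  rs: (w>>4)&0x7=0x7 → R7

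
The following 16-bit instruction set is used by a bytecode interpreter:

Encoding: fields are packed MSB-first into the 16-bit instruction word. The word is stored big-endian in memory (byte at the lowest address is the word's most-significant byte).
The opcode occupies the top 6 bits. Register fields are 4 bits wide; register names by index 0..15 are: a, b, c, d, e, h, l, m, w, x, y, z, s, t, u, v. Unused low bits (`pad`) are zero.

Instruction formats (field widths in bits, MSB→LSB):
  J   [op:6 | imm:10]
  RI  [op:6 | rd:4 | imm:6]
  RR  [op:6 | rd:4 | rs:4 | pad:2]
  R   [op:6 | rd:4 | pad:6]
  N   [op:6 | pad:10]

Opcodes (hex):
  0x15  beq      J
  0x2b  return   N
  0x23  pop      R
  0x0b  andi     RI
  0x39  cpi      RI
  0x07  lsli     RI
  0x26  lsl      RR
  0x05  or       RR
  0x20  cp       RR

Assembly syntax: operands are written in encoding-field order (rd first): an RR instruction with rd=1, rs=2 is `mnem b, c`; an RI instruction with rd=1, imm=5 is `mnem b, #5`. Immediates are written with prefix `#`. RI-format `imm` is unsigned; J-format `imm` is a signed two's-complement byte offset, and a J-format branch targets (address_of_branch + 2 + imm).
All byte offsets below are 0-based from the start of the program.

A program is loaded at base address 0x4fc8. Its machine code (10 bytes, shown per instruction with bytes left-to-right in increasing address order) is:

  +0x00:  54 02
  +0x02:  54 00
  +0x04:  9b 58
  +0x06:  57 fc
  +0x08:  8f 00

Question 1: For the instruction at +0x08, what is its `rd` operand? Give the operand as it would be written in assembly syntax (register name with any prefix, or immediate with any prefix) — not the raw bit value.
@+08  big-endian(8f 00) = 0x8f00
  op=0x8f00>>10=0x23 ⇒ pop (R)
  [9:6] rd=12 = s

s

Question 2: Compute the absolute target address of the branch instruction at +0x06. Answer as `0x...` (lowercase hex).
off 0x06: read 57 fc as big → 0x57fc
  op=0x57fc>>10=0x15 ⇒ beq (J)
  [9:0] imm=1020 (s10→-4) = #-4
  target = base 0x4fc8 + off 0x06 + 2 + imm -4 = 0x4fcc

0x4fcc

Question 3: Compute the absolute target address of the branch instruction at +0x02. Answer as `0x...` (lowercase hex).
0x4fcc

[02] 54 00 → 0x5400
  top 6b → 0x15 → beq [J]
  imm: (w>>0)&0x3ff=0x0 → #0
  target = base 0x4fc8 + off 0x02 + 2 + imm 0 = 0x4fcc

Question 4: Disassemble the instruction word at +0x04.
@+04  big-endian(9b 58) = 0x9b58
  opcode bits[15:10]=0x26: lsl/RR
  rd: (w>>6)&0xf=0xd → t
  rs: (w>>2)&0xf=0x6 → l

lsl t, l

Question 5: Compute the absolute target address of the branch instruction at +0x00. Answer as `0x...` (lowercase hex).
@+00  big-endian(54 02) = 0x5402
  top 6b → 0x15 → beq [J]
  imm: (w>>0)&0x3ff=0x2 → #2
  target = base 0x4fc8 + off 0x00 + 2 + imm 2 = 0x4fcc

0x4fcc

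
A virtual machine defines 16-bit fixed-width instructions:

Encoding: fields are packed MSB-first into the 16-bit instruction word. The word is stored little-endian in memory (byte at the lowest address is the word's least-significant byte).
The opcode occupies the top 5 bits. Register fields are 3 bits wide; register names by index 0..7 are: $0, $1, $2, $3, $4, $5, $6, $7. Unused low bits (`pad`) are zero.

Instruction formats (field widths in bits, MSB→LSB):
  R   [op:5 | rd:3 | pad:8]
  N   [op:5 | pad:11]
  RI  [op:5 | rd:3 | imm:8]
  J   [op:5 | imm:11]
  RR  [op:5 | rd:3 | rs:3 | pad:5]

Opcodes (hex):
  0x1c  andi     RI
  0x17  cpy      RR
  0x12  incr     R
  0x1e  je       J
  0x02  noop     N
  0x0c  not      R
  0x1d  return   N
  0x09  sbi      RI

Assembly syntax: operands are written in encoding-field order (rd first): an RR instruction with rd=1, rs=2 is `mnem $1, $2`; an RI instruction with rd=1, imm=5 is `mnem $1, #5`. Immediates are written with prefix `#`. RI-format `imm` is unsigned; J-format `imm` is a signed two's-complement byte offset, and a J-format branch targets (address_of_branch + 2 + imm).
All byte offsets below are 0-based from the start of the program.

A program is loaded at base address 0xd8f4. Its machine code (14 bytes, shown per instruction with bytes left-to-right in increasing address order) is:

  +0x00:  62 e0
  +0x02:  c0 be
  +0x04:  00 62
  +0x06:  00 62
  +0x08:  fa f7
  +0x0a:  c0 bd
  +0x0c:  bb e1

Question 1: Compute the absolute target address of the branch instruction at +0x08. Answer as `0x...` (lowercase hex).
0xd8f8

off 0x08: read fa f7 as little → 0xf7fa
  op=0xf7fa>>11=0x1e ⇒ je (J)
  imm@[10:0]=0x7fa (s11→-6) ⇒ #-6
  target = base 0xd8f4 + off 0x08 + 2 + imm -6 = 0xd8f8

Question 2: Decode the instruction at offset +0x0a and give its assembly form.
[0a] c0 bd → 0xbdc0
  opcode bits[15:11]=0x17: cpy/RR
  rd@[10:8]=0x5 ⇒ $5
  rs@[7:5]=0x6 ⇒ $6

cpy $5, $6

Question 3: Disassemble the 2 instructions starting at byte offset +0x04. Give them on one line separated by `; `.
off 0x04: read 00 62 as little → 0x6200
  opcode bits[15:11]=0xc: not/R
  rd@[10:8]=0x2 ⇒ $2
off 0x06: read 00 62 as little → 0x6200
  opcode bits[15:11]=0xc: not/R
  rd@[10:8]=0x2 ⇒ $2

not $2; not $2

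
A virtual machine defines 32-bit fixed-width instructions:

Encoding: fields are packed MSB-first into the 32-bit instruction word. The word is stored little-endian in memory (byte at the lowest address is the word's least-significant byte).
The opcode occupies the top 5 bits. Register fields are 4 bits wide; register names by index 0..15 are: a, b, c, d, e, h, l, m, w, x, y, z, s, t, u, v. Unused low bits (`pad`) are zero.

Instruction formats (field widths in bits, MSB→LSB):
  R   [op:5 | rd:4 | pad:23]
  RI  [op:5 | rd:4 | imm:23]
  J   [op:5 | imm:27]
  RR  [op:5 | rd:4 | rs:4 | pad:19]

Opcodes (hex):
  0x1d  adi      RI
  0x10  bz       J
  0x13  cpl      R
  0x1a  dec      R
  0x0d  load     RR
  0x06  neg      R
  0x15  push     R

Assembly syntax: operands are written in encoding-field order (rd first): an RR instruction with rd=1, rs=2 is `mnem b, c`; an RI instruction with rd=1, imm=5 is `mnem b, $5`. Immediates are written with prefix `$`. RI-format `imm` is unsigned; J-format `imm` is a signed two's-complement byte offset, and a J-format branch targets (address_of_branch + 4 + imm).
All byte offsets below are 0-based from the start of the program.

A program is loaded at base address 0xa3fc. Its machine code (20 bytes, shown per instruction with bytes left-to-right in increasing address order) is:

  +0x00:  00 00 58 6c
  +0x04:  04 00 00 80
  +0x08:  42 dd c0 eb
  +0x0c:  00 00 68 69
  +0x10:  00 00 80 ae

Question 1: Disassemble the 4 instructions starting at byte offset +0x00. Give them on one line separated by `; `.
+0x00: 00 00 58 6c ⇒ word 0x6c580000 (little)
  top 5b → 0xd → load [RR]
  rd: (w>>23)&0xf=0x8 → w
  rs: (w>>19)&0xf=0xb → z
+0x04: 04 00 00 80 ⇒ word 0x80000004 (little)
  top 5b → 0x10 → bz [J]
  imm: (w>>0)&0x7ffffff=0x4 → $4
+0x08: 42 dd c0 eb ⇒ word 0xebc0dd42 (little)
  top 5b → 0x1d → adi [RI]
  rd: (w>>23)&0xf=0x7 → m
  imm: (w>>0)&0x7fffff=0x40dd42 → $4250946
+0x0c: 00 00 68 69 ⇒ word 0x69680000 (little)
  top 5b → 0xd → load [RR]
  rd: (w>>23)&0xf=0x2 → c
  rs: (w>>19)&0xf=0xd → t

load w, z; bz $4; adi m, $4250946; load c, t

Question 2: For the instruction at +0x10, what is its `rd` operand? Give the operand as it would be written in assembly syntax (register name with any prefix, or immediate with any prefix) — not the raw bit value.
off 0x10: read 00 00 80 ae as little → 0xae800000
  top 5b → 0x15 → push [R]
  rd: (w>>23)&0xf=0xd → t

t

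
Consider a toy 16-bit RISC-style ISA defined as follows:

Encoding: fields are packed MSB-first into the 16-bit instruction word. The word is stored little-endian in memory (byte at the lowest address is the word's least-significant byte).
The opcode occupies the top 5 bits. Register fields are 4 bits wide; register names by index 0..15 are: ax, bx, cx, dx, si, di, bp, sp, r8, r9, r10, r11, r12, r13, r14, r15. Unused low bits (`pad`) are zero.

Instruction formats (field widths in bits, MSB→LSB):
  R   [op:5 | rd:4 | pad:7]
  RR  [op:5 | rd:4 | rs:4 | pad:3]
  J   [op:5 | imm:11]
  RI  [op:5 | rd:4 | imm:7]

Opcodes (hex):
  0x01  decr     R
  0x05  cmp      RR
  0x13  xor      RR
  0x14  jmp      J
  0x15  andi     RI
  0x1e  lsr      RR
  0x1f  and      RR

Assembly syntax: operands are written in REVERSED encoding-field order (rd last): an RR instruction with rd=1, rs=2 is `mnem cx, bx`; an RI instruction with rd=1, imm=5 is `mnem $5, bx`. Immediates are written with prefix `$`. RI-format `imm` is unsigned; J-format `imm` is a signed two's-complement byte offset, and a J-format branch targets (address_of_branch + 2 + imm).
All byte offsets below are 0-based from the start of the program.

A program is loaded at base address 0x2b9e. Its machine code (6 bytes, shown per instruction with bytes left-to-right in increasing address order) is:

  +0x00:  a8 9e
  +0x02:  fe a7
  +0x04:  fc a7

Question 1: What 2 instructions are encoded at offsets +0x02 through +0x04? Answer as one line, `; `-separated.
jmp $-2; jmp $-4

+0x02: fe a7 ⇒ word 0xa7fe (little)
  op=0xa7fe>>11=0x14 ⇒ jmp (J)
  imm@[10:0]=0x7fe (s11→-2) ⇒ $-2
+0x04: fc a7 ⇒ word 0xa7fc (little)
  op=0xa7fc>>11=0x14 ⇒ jmp (J)
  imm@[10:0]=0x7fc (s11→-4) ⇒ $-4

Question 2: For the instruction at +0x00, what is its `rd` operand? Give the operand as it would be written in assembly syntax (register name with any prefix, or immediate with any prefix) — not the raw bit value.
off 0x00: read a8 9e as little → 0x9ea8
  opcode bits[15:11]=0x13: xor/RR
  rd: (w>>7)&0xf=0xd → r13
  rs: (w>>3)&0xf=0x5 → di

r13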